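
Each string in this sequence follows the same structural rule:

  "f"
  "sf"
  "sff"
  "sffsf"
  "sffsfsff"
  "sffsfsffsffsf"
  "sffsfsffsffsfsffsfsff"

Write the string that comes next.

sffsfsffsffsfsffsfsffsffsfsffsffsf

Each term (from the third on) is the previous term followed by the one before it: term 3 = sf·f = sff.
The next term joins sffsfsffsffsfsffsfsff and sffsfsffsffsf.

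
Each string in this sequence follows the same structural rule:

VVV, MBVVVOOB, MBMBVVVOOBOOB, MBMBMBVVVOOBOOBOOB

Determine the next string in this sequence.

Every step adds MB to the front and OOB to the end of the previous string.
So the next term is MB·MBMBMBVVVOOBOOBOOB·OOB.

MBMBMBMBVVVOOBOOBOOBOOB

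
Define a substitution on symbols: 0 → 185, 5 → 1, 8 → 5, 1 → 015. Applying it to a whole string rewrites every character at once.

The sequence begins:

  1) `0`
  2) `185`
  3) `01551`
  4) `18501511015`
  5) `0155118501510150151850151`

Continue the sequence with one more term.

Applying the rule to each of the 25 symbols of 0155118501510150151850151 gives the pieces 185 015 1 1 015 015 5 1 185 015 1 015 185 015 1 185 015 1 015 5 1 185 015 1 015, which concatenate to the answer.

1850151101501551185015101518501511850151015511850151015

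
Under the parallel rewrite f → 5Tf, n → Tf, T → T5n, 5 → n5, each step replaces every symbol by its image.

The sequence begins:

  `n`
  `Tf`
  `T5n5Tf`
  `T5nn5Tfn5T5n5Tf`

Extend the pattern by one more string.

T5nn5TfTfn5T5n5TfTfn5T5nn5Tfn5T5n5Tf

φ(T5nn5Tfn5T5n5Tf) expands symbol-by-symbol to T5n n5 Tf Tf n5 T5n 5Tf Tf n5 T5n n5 Tf n5 T5n 5Tf; joining the 15 pieces gives the next term.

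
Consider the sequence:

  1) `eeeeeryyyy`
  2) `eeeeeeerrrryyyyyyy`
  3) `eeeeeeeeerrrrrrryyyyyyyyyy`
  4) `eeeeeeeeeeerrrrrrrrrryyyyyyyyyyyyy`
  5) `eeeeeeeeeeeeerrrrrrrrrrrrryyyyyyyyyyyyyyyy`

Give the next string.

eeeeeeeeeeeeeeerrrrrrrrrrrrrrrryyyyyyyyyyyyyyyyyyy

The n-th term is 2n+3 e's then 3n-2 r's then 3n+1 y's (n = 1, 2, …).
For the next term, n = 6, so the run lengths are 15, 16, 19.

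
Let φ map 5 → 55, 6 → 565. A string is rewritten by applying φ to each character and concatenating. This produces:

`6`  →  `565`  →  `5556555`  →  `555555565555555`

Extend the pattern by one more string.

Replace each of the 15 characters of 555555565555555 in place — 55 55 55 55 55 55 55 565 55 55 55 55 55 55 55 — and concatenate.

5555555555555556555555555555555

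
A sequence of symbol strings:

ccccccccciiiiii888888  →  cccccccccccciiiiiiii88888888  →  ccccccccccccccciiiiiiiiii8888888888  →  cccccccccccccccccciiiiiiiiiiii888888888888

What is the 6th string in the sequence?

cccccccccccccccccccccccciiiiiiiiiiiiiiii8888888888888888

Reading off run lengths: c runs 9, 12, 15, 18; i runs 6, 8, 10, 12; 8 runs 6, 8, 10, 12 — each is linear in n, where the shown terms are n = 3, 4, 5, 6.
Setting n = 8 gives 24, 16, 16 characters in each block.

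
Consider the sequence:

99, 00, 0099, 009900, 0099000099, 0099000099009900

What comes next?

00990000990099000099000099

This is a Fibonacci-style word recurrence s(k) = s(k−1)·s(k−2): e.g. 00·99 = 0099.
The next term joins 0099000099009900 and 0099000099.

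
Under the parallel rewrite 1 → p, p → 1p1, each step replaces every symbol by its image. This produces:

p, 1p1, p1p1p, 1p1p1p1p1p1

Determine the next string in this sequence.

Expanding 1p1p1p1p1p1: 1→p, p→1p1, 1→p, p→1p1, 1→p, p→1p1, 1→p, p→1p1, 1→p, p→1p1, 1→p. Concatenated: p 1p1 p 1p1 p 1p1 p 1p1 p 1p1 p.

p1p1p1p1p1p1p1p1p1p1p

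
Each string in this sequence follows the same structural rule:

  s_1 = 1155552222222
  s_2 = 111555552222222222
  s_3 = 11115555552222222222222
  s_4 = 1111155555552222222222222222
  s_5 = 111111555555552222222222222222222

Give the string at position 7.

Reading off run lengths: 1 runs 2, 3, 4, 5, 6; 5 runs 4, 5, 6, 7, 8; 2 runs 7, 10, 13, 16, 19 — each is linear in n, where the shown terms are n = 2, 3, 4, 5, 6.
For term 7, n = 8, so the run lengths are 8, 10, 25.

1111111155555555552222222222222222222222222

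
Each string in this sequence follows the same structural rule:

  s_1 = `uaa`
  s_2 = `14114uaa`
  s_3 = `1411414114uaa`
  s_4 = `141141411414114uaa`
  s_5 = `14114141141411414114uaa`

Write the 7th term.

141141411414114141141411414114uaa

Every step adds 14114 at the front: s(k+1) = 14114·s(k).
From 14114141141411414114uaa, 2 further steps: 14114141141411414114uaa → 1411414114141141411414114uaa → (answer).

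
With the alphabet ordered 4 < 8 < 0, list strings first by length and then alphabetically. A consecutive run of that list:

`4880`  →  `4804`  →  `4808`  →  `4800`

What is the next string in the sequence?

The successor of 4800 increments the rightmost position that isn't already 0 and resets every position after it to 4.

4044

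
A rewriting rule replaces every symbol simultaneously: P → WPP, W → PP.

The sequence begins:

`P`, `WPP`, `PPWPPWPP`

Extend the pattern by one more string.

WPPWPPPPWPPWPPPPWPPWPP

Apply φ to PPWPPWPP symbol by symbol: P→WPP, P→WPP, W→PP, P→WPP, P→WPP, W→PP, P→WPP, P→WPP; joined: WPP WPP PP WPP WPP PP WPP WPP.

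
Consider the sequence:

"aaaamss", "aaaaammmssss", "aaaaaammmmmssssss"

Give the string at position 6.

The n-th term is n+3 a's then 2n-1 m's then 2n s's (n = 1, 2, …).
At n = 6 the blocks have lengths 9, 11, 12.

aaaaaaaaammmmmmmmmmmssssssssssss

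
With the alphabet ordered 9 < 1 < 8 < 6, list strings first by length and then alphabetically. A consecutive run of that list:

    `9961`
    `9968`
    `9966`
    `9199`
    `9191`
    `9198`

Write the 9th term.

Advancing 3 positions from 9198 through 9198 → 9196 → 9119 reaches term 9.

9111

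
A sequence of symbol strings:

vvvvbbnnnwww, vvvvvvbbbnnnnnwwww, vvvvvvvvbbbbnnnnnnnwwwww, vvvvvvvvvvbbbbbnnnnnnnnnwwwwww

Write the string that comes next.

The n-th term is 2n v's then n b's then 2n-1 n's then n+1 w's, where the shown terms are n = 2, 3, 4, 5.
Setting n = 6 gives 12, 6, 11, 7 characters in each block.

vvvvvvvvvvvvbbbbbbnnnnnnnnnnnwwwwwww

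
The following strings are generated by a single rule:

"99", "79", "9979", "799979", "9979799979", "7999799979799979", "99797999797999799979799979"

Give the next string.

This is a Fibonacci-style word recurrence s(k) = s(k−2)·s(k−1): e.g. 99·79 = 9979.
So term 8 is 7999799979799979·99797999797999799979799979.

799979997979997999797999797999799979799979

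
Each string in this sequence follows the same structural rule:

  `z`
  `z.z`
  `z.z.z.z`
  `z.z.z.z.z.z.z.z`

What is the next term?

s(k+1) = s(k)·.·s(k) — each term doubles the last with '.' between the halves.
So the next term is two copies of z.z.z.z.z.z.z.z with '.' between the halves.

z.z.z.z.z.z.z.z.z.z.z.z.z.z.z.z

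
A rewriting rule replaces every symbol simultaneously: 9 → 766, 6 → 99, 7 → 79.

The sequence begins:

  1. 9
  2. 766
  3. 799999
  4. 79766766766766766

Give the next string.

79766799999799999799999799999799999

Replace each of the 17 characters of 79766766766766766 in place — 79 766 79 99 99 79 99 99 79 99 99 79 99 99 79 99 99 — and concatenate.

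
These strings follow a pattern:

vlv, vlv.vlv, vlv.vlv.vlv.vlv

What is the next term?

Every step duplicates the string with '.' between the halves.
One more doubling of vlv.vlv.vlv.vlv gives the answer.

vlv.vlv.vlv.vlv.vlv.vlv.vlv.vlv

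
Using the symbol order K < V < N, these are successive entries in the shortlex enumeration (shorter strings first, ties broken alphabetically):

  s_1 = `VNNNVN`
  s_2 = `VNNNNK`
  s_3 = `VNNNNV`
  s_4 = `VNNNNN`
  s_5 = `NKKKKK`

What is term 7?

NKKKKN

Advancing 2 positions from NKKKKK through NKKKKK → NKKKKV reaches term 7.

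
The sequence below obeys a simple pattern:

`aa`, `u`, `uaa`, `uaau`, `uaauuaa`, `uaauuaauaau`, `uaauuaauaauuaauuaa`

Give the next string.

uaauuaauaauuaauuaauaauuaauaau

Each term (from the third on) is the previous term followed by the one before it: term 3 = u·aa = uaa.
Continuing: uaauuaauaauuaauuaa · uaauuaauaau gives term 8.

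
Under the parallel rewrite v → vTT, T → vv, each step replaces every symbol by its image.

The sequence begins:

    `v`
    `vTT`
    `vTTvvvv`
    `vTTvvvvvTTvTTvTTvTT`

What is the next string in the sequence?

vTTvvvvvTTvTTvTTvTTvTTvvvvvTTvvvvvTTvvvvvTTvvvv

φ(vTTvvvvvTTvTTvTTvTT) expands symbol-by-symbol to vTT vv vv vTT vTT vTT vTT vTT vv vv vTT vv vv vTT vv vv vTT vv vv; joining the 19 pieces gives the next term.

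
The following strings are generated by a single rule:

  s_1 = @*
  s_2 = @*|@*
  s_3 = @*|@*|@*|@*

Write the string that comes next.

Each string is two copies of the previous one joined by '|'.
Doubling @*|@*|@*|@* with '|' between the halves:

@*|@*|@*|@*|@*|@*|@*|@*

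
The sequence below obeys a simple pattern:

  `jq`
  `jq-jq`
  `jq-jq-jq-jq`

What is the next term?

s(k+1) = s(k)·-·s(k) — each term doubles the last with '-' between the halves.
One more doubling of jq-jq-jq-jq gives the answer.

jq-jq-jq-jq-jq-jq-jq-jq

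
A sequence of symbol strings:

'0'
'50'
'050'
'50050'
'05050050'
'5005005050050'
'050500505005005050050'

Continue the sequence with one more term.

5005005050050050500505005005050050

From term 3 onward, concatenate the second-to-last term with the last: 0·50 = 050, 50·050 = 50050, …
So term 8 is 5005005050050·050500505005005050050.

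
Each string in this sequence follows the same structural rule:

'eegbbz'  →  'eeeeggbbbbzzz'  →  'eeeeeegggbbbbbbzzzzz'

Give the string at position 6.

eeeeeeeeeeeeggggggbbbbbbbbbbbbzzzzzzzzzzz

Reading off run lengths: e runs 2, 4, 6; g runs 1, 2, 3; b runs 2, 4, 6; z runs 1, 3, 5 — each is linear in n (n = 1, 2, …).
Setting n = 6 gives 12, 6, 12, 11 characters in each block.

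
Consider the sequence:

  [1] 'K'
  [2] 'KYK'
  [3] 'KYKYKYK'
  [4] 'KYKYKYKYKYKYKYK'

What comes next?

KYKYKYKYKYKYKYKYKYKYKYKYKYKYKYK

Each string is two copies of the previous one joined by 'Y'.
So the next term is two copies of KYKYKYKYKYKYKYK with 'Y' between the halves.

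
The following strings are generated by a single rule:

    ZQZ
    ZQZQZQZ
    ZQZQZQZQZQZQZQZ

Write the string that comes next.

s(k+1) = s(k)·Q·s(k) — each term doubles the last with 'Q' between the halves.
One more doubling of ZQZQZQZQZQZQZQZ gives the answer.

ZQZQZQZQZQZQZQZQZQZQZQZQZQZQZQZ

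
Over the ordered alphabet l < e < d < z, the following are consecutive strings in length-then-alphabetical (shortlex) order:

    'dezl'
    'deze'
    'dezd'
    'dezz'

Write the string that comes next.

ddll

Find the rightmost character of dezz below z, bump it to the next letter, and reset everything to its right to l.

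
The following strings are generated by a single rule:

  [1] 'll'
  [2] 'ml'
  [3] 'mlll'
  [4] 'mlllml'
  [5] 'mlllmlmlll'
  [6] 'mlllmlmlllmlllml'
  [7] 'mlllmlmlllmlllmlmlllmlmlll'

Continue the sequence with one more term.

From term 3 onward, concatenate the last term with the second-to-last: ml·ll = mlll, mlll·ml = mlllml, …
So term 8 is mlllmlmlllmlllmlmlllmlmlll·mlllmlmlllmlllml.

mlllmlmlllmlllmlmlllmlmlllmlllmlmlllmlllml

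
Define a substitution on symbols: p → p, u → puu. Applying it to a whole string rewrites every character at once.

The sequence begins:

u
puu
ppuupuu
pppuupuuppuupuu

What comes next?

ppppuupuuppuupuupppuupuuppuupuu

Applying the rule to each of the 15 symbols of pppuupuuppuupuu gives the pieces p p p puu puu p puu puu p p puu puu p puu puu, which concatenate to the answer.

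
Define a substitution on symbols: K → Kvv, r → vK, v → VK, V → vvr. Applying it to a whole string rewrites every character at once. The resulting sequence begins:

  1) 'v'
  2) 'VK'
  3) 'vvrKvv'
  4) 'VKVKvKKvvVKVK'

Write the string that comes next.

Rewriting the 13 symbols of VKVKvKKvvVKVK one by one yields vvr Kvv vvr Kvv VK Kvv Kvv VK VK vvr Kvv vvr Kvv; concatenated:

vvrKvvvvrKvvVKKvvKvvVKVKvvrKvvvvrKvv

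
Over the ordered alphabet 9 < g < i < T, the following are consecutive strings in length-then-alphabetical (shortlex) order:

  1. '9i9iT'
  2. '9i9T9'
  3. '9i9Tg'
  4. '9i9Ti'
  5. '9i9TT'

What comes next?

9ig99

The successor of 9i9TT increments the rightmost position that isn't already T and resets every position after it to 9.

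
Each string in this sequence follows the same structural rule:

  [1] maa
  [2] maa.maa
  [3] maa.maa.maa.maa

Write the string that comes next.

Each string is two copies of the previous one joined by '.'.
One more doubling of maa.maa.maa.maa gives the answer.

maa.maa.maa.maa.maa.maa.maa.maa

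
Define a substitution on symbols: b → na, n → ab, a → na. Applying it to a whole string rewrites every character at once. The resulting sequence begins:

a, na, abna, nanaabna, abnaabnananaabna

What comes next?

nanaabnananaabnaabnaabnananaabna

Replace each of the 16 characters of abnaabnananaabna in place — na na ab na na na ab na ab na ab na na na ab na — and concatenate.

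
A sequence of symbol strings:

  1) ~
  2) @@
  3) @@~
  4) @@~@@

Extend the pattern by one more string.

Each term (from the third on) is the previous term followed by the one before it: term 3 = @@·~ = @@~.
So term 5 is @@~@@·@@~.

@@~@@@@~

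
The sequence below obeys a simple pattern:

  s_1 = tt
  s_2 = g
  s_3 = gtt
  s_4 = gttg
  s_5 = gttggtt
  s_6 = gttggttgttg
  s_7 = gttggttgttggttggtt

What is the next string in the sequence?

Each term (from the third on) is the previous term followed by the one before it: term 3 = g·tt = gtt.
Continuing: gttggttgttggttggtt · gttggttgttg gives term 8.

gttggttgttggttggttgttggttgttg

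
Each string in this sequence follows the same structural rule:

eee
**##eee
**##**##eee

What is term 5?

**##**##**##**##eee

Each term is the previous one with **## prepended.
From **##**##eee, 2 further steps: **##**##eee → **##**##**##eee → (answer).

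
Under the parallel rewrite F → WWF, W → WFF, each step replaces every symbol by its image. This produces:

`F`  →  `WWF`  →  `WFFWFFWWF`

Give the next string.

WFFWWFWWFWFFWWFWWFWFFWFFWWF

Rewriting each symbol of WFFWFFWWF: W→WFF, F→WWF, F→WWF, W→WFF, F→WWF, F→WWF, W→WFF, W→WFF, F→WWF, which concatenates to WFF WWF WWF WFF WWF WWF WFF WFF WWF.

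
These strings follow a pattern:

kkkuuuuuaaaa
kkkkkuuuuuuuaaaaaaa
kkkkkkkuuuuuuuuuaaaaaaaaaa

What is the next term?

kkkkkkkkkuuuuuuuuuuuaaaaaaaaaaaaa

Reading off run lengths: k runs 3, 5, 7; u runs 5, 7, 9; a runs 4, 7, 10 — each is linear in n (n = 1, 2, …).
Setting n = 4 gives 9, 11, 13 characters in each block.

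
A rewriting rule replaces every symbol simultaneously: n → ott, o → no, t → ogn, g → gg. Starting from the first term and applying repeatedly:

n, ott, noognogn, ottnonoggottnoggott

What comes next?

Replace each of the 19 characters of ottnonoggottnoggott in place — no ogn ogn ott no ott no gg gg no ogn ogn ott no gg gg no ogn ogn — and concatenate.

noognognottnoottnoggggnoognognottnoggggnoognogn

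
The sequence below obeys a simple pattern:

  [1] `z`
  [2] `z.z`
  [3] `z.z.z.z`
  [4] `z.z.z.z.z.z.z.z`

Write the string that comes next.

Every step duplicates the string with '.' between the halves.
So the next term is two copies of z.z.z.z.z.z.z.z with '.' between the halves.

z.z.z.z.z.z.z.z.z.z.z.z.z.z.z.z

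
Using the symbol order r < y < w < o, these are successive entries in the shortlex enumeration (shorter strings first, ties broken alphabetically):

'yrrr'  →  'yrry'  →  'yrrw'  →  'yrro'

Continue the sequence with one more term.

Treat yrro as a base-4 numeral over the given alphabet and add one, carrying through any trailing o's.

yryr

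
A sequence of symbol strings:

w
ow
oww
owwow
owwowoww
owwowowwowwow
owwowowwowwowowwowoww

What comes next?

From term 3 onward, concatenate the last term with the second-to-last: ow·w = oww, oww·ow = owwow, …
So term 8 is owwowowwowwowowwowoww·owwowowwowwow.

owwowowwowwowowwowowwowwowowwowwow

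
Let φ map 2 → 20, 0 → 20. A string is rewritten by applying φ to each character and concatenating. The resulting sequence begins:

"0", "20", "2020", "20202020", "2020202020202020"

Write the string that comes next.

Rewriting the 16 symbols of 2020202020202020 one by one yields 20 20 20 20 20 20 20 20 20 20 20 20 20 20 20 20; concatenated:

20202020202020202020202020202020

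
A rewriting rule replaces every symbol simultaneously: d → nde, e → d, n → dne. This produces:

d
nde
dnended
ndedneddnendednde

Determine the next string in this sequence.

dnendedndednedndendedneddnendedndednended

Replace each of the 17 characters of ndedneddnendednde in place — dne nde d nde dne d nde nde dne d dne nde d nde dne nde d — and concatenate.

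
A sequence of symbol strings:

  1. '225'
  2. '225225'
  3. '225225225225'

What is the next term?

225225225225225225225225

Every step duplicates the string.
So the next term is two copies of 225225225225.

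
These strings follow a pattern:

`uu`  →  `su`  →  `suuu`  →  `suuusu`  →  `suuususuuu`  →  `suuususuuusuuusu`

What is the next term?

Each term (from the third on) is the previous term followed by the one before it: term 3 = su·uu = suuu.
The next term joins suuususuuusuuusu and suuususuuu.

suuususuuusuuususuuususuuu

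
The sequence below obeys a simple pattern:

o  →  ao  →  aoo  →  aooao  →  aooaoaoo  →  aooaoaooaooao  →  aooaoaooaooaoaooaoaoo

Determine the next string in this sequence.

This is a Fibonacci-style word recurrence s(k) = s(k−1)·s(k−2): e.g. ao·o = aoo.
So term 8 is aooaoaooaooaoaooaoaoo·aooaoaooaooao.

aooaoaooaooaoaooaoaooaooaoaooaooao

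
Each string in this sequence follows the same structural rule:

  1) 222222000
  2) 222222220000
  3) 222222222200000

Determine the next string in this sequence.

Term n consists of 2n 2's, followed by n 0's, where the shown terms are n = 3, 4, 5.
At n = 6 the blocks have lengths 12, 6.

222222222222000000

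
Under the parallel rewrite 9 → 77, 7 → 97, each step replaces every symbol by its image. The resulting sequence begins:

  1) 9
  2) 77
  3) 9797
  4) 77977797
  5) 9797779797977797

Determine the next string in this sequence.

Rewriting the 16 symbols of 9797779797977797 one by one yields 77 97 77 97 97 97 77 97 77 97 77 97 97 97 77 97; concatenated:

77977797979777977797779797977797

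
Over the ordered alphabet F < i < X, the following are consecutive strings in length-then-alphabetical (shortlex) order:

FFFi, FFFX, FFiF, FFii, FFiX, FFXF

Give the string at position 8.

Stepping forward 2 times from FFXF: FFXF → FFXi, then the target.

FFXX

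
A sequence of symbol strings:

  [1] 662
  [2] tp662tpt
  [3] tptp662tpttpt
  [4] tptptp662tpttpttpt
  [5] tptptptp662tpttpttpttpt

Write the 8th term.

tptptptptptptp662tpttpttpttpttpttpttpt

s(k+1) = tp·s(k)·tpt, so each term gains tp as a prefix and tpt as a suffix.
From tptptptp662tpttpttpttpt, 3 further steps: tptptptp662tpttpttpttpt → tptptptptp662tpttpttpttpttpt → tptptptptptp662tpttpttpttpttpttpt → (answer).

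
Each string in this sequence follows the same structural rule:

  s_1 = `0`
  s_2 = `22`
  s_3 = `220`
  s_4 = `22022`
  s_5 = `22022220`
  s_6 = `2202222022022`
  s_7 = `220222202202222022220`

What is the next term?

2202222022022220222202202222022022

This is a Fibonacci-style word recurrence s(k) = s(k−1)·s(k−2): e.g. 22·0 = 220.
The next term joins 220222202202222022220 and 2202222022022.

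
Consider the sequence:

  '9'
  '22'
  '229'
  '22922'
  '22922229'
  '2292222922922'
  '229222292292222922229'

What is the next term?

2292222922922229222292292222922922

From term 3 onward, concatenate the last term with the second-to-last: 22·9 = 229, 229·22 = 22922, …
Continuing: 229222292292222922229 · 2292222922922 gives term 8.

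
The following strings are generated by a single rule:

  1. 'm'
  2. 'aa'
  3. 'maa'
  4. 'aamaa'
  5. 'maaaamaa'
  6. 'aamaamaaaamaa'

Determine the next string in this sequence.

maaaamaaaamaamaaaamaa

From term 3 onward, concatenate the second-to-last term with the last: m·aa = maa, aa·maa = aamaa, …
Continuing: maaaamaa · aamaamaaaamaa gives term 7.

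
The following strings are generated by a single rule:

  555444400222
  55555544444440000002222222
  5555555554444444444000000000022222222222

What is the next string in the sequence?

555555555555444444444444400000000000000222222222222222

Each string has the form 5^{3n} 4^{3n+1} 0^{4n-2} 2^{4n-1} (n = 1, 2, …).
For the next term, n = 4, so the run lengths are 12, 13, 14, 15.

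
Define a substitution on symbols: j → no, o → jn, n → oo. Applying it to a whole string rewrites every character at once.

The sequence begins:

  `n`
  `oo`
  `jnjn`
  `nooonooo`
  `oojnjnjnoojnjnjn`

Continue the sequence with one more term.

Rewriting the 16 symbols of oojnjnjnoojnjnjn one by one yields jn jn no oo no oo no oo jn jn no oo no oo no oo; concatenated:

jnjnnooonooonooojnjnnooonooonooo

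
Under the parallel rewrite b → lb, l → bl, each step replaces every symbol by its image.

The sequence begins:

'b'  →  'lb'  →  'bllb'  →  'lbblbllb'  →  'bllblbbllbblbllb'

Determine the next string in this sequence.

Rewriting the 16 symbols of bllblbbllbblbllb one by one yields lb bl bl lb bl lb lb bl bl lb lb bl lb bl bl lb; concatenated:

lbblbllbbllblbblbllblbbllbblbllb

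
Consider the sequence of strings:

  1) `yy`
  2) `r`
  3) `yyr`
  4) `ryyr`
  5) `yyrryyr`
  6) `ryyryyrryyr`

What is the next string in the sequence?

yyrryyrryyryyrryyr

Each term (from the third on) is the two preceding terms concatenated in order: term 3 = yy·r = yyr.
The next term joins yyrryyr and ryyryyrryyr.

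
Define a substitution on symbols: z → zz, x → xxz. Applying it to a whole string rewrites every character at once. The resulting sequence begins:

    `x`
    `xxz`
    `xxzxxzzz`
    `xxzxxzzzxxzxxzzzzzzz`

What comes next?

xxzxxzzzxxzxxzzzzzzzxxzxxzzzxxzxxzzzzzzzzzzzzzzz

Applying the rule to each of the 20 symbols of xxzxxzzzxxzxxzzzzzzz gives the pieces xxz xxz zz xxz xxz zz zz zz xxz xxz zz xxz xxz zz zz zz zz zz zz zz, which concatenate to the answer.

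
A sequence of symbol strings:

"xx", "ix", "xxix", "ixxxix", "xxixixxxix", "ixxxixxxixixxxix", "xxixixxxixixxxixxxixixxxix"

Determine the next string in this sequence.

This is a Fibonacci-style word recurrence s(k) = s(k−2)·s(k−1): e.g. xx·ix = xxix.
Continuing: ixxxixxxixixxxix · xxixixxxixixxxixxxixixxxix gives term 8.

ixxxixxxixixxxixxxixixxxixixxxixxxixixxxix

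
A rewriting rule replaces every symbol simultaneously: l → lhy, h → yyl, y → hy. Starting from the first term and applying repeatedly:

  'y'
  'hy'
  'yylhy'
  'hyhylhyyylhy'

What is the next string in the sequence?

yylhyyylhylhyyylhyhyhylhyyylhy

Rewriting each symbol of hyhylhyyylhy: h→yyl, y→hy, h→yyl, y→hy, l→lhy, h→yyl, y→hy, y→hy, y→hy, l→lhy, h→yyl, y→hy, which concatenates to yyl hy yyl hy lhy yyl hy hy hy lhy yyl hy.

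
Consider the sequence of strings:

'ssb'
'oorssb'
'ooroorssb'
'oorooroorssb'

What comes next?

The strings grow by a fixed prefix oor each time.
One more step from oorooroorssb gives the answer.

ooroorooroorssb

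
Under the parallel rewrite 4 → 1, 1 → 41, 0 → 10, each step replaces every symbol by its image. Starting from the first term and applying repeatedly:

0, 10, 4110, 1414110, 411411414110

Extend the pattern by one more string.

14141141411411414110

Expanding 411411414110: 4→1, 1→41, 1→41, 4→1, 1→41, 1→41, 4→1, 1→41, 4→1, 1→41, 1→41, 0→10. Concatenated: 1 41 41 1 41 41 1 41 1 41 41 10.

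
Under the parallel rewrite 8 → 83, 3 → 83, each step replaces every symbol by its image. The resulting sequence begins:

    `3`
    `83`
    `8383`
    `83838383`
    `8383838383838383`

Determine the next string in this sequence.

83838383838383838383838383838383

Replace each of the 16 characters of 8383838383838383 in place — 83 83 83 83 83 83 83 83 83 83 83 83 83 83 83 83 — and concatenate.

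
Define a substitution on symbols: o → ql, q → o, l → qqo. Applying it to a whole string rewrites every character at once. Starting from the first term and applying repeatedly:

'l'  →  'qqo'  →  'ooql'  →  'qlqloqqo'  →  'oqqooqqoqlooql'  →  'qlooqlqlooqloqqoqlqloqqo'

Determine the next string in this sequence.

Applying the rule to each of the 24 symbols of qlooqlqlooqloqqoqlqloqqo gives the pieces o qqo ql ql o qqo o qqo ql ql o qqo ql o o ql o qqo o qqo ql o o ql, which concatenate to the answer.

oqqoqlqloqqooqqoqlqloqqoqlooqloqqooqqoqlooql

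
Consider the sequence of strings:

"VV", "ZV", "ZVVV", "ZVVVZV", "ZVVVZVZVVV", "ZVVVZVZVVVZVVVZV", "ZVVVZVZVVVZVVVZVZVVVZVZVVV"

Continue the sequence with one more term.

ZVVVZVZVVVZVVVZVZVVVZVZVVVZVVVZVZVVVZVVVZV

This is a Fibonacci-style word recurrence s(k) = s(k−1)·s(k−2): e.g. ZV·VV = ZVVV.
Continuing: ZVVVZVZVVVZVVVZVZVVVZVZVVV · ZVVVZVZVVVZVVVZV gives term 8.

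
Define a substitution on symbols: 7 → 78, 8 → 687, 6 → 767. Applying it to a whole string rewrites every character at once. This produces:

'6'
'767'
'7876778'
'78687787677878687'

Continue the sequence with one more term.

7868776768778786877876778786877868776768778

Applying the rule to each of the 17 symbols of 78687787677878687 gives the pieces 78 687 767 687 78 78 687 78 767 78 78 687 78 687 767 687 78, which concatenate to the answer.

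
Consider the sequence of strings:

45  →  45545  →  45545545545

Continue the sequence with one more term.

45545545545545545545545

Every step duplicates the string with '5' between the halves.
So the next term is two copies of 45545545545 with '5' between the halves.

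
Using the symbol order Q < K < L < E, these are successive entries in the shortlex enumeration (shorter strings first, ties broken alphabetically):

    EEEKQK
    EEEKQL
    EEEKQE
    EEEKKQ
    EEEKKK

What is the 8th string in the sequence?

Continuing the enumeration 3 steps past EEEKKK: EEEKKK → EEEKKL → EEEKKE → (answer).

EEEKLQ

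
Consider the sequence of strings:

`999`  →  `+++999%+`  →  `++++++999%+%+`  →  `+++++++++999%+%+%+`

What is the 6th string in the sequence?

Every step adds +++ to the front and %+ to the end of the previous string.
From +++++++++999%+%+%+, 2 further steps: +++++++++999%+%+%+ → ++++++++++++999%+%+%+%+ → (answer).

+++++++++++++++999%+%+%+%+%+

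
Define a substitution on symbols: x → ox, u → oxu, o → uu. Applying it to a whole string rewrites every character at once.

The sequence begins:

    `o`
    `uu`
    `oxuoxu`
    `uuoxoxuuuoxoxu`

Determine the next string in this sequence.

Replace each of the 14 characters of uuoxoxuuuoxoxu in place — oxu oxu uu ox uu ox oxu oxu oxu uu ox uu ox oxu — and concatenate.

oxuoxuuuoxuuoxoxuoxuoxuuuoxuuoxoxu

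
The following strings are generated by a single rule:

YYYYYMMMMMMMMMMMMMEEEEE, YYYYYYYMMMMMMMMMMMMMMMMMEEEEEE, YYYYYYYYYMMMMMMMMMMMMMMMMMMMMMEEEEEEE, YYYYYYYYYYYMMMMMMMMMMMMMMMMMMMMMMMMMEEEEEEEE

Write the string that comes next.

Term n consists of 2n-1 Y's, followed by 4n+1 M's, followed by n+2 E's, where the shown terms are n = 3, 4, 5, 6.
At n = 7 the blocks have lengths 13, 29, 9.

YYYYYYYYYYYYYMMMMMMMMMMMMMMMMMMMMMMMMMMMMMEEEEEEEEE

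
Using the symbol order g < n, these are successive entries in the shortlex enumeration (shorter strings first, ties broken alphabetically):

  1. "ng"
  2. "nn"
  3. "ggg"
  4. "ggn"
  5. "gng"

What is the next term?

Find the rightmost character of gng below n, bump it to the next letter, and reset everything to its right to g.

gnn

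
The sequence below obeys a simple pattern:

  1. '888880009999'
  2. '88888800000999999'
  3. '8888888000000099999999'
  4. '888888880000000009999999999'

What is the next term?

Reading off run lengths: 8 runs 5, 6, 7, 8; 0 runs 3, 5, 7, 9; 9 runs 4, 6, 8, 10 — each is linear in n, where the shown terms are n = 2, 3, 4, 5.
Setting n = 6 gives 9, 11, 12 characters in each block.

88888888800000000000999999999999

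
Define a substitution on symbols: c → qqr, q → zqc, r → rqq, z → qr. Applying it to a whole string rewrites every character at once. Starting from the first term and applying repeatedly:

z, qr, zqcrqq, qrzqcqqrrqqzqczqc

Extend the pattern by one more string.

zqcrqqqrzqcqqrzqczqcrqqrqqzqczqcqrzqcqqrqrzqcqqr

φ(qrzqcqqrrqqzqczqc) expands symbol-by-symbol to zqc rqq qr zqc qqr zqc zqc rqq rqq zqc zqc qr zqc qqr qr zqc qqr; joining the 17 pieces gives the next term.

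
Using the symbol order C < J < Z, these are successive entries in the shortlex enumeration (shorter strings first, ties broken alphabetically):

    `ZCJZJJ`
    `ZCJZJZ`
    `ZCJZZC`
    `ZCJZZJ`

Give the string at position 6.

ZCZCCC

Stepping forward 2 times from ZCJZZJ: ZCJZZJ → ZCJZZZ, then the target.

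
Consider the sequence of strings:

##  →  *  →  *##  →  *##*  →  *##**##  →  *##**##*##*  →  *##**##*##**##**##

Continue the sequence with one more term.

*##**##*##**##**##*##**##*##*

Each term (from the third on) is the previous term followed by the one before it: term 3 = *·## = *##.
So term 8 is *##**##*##**##**##·*##**##*##*.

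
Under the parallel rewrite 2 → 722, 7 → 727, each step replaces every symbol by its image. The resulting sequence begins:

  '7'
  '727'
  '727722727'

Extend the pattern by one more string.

727722727727722722727722727

Expanding 727722727: 7→727, 2→722, 7→727, 7→727, 2→722, 2→722, 7→727, 2→722, 7→727. Concatenated: 727 722 727 727 722 722 727 722 727.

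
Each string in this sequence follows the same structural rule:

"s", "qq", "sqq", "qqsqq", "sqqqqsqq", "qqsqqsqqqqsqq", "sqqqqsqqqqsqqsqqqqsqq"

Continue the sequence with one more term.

Each term (from the third on) is the two preceding terms concatenated in order: term 3 = s·qq = sqq.
So term 8 is qqsqqsqqqqsqq·sqqqqsqqqqsqqsqqqqsqq.

qqsqqsqqqqsqqsqqqqsqqqqsqqsqqqqsqq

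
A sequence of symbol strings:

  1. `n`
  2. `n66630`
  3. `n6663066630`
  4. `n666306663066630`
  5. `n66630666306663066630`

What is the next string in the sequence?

Each term is the previous one with 66630 appended.
Applying this once more to n66630666306663066630:

n6663066630666306663066630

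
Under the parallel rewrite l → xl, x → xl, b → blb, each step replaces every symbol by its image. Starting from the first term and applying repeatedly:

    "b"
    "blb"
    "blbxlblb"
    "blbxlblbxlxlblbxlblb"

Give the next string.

Rewriting the 20 symbols of blbxlblbxlxlblbxlblb one by one yields blb xl blb xl xl blb xl blb xl xl xl xl blb xl blb xl xl blb xl blb; concatenated:

blbxlblbxlxlblbxlblbxlxlxlxlblbxlblbxlxlblbxlblb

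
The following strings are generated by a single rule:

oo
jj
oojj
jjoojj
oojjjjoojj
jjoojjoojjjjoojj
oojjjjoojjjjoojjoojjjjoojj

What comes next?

jjoojjoojjjjoojjoojjjjoojjjjoojjoojjjjoojj

Each term (from the third on) is the two preceding terms concatenated in order: term 3 = oo·jj = oojj.
Continuing: jjoojjoojjjjoojj · oojjjjoojjjjoojjoojjjjoojj gives term 8.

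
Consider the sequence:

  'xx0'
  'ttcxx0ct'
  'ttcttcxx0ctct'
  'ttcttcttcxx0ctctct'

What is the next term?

ttcttcttcttcxx0ctctctct

s(k+1) = ttc·s(k)·ct, so each term gains ttc as a prefix and ct as a suffix.
One more step from ttcttcttcxx0ctctct gives the answer.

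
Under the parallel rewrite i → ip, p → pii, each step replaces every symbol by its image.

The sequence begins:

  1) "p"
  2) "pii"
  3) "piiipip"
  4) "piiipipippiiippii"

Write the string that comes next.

piiipipippiiippiiippiipiiipipippiipiiipip

Replace each of the 17 characters of piiipipippiiippii in place — pii ip ip ip pii ip pii ip pii pii ip ip ip pii pii ip ip — and concatenate.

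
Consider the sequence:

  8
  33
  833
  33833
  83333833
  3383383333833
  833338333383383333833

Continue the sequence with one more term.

This is a Fibonacci-style word recurrence s(k) = s(k−2)·s(k−1): e.g. 8·33 = 833.
So term 8 is 3383383333833·833338333383383333833.

3383383333833833338333383383333833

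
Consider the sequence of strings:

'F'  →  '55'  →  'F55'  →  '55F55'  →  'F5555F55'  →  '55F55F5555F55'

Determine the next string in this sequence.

From term 3 onward, concatenate the second-to-last term with the last: F·55 = F55, 55·F55 = 55F55, …
So term 7 is F5555F55·55F55F5555F55.

F5555F5555F55F5555F55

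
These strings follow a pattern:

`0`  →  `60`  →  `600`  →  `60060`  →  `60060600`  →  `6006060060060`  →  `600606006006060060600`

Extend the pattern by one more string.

From term 3 onward, concatenate the last term with the second-to-last: 60·0 = 600, 600·60 = 60060, …
Continuing: 600606006006060060600 · 6006060060060 gives term 8.

6006060060060600606006006060060060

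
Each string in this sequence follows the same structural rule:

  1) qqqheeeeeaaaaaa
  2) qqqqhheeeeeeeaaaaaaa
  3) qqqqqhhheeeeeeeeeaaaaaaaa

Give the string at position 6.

Each string has the form q^{n} h^{n-2} e^{2n-1} a^{n+3}, where the shown terms are n = 3, 4, 5.
At n = 8 the blocks have lengths 8, 6, 15, 11.

qqqqqqqqhhhhhheeeeeeeeeeeeeeeaaaaaaaaaaa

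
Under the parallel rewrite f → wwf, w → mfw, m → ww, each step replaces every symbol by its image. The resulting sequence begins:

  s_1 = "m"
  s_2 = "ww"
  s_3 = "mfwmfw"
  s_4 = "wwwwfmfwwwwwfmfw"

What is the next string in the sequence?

Rewriting the 16 symbols of wwwwfmfwwwwwfmfw one by one yields mfw mfw mfw mfw wwf ww wwf mfw mfw mfw mfw mfw wwf ww wwf mfw; concatenated:

mfwmfwmfwmfwwwfwwwwfmfwmfwmfwmfwmfwwwfwwwwfmfw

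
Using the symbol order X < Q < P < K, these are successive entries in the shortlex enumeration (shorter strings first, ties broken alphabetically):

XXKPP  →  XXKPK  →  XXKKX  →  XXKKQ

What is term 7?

Continuing the enumeration 3 steps past XXKKQ: XXKKQ → XXKKP → XXKKK → (answer).

XQXXX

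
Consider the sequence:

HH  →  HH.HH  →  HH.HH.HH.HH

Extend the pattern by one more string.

s(k+1) = s(k)·.·s(k) — each term doubles the last with '.' between the halves.
One more doubling of HH.HH.HH.HH gives the answer.

HH.HH.HH.HH.HH.HH.HH.HH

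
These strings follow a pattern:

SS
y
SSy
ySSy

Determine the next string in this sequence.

This is a Fibonacci-style word recurrence s(k) = s(k−2)·s(k−1): e.g. SS·y = SSy.
The next term joins SSy and ySSy.

SSyySSy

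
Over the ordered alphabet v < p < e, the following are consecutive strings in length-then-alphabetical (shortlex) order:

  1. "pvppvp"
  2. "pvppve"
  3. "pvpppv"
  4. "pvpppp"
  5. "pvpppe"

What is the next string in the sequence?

pvppev

The successor of pvpppe increments the rightmost position that isn't already e and resets every position after it to v.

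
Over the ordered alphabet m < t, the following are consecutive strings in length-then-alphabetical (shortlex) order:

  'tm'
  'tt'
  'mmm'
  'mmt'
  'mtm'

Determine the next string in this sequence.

Find the rightmost character of mtm below t, bump it to the next letter, and reset everything to its right to m.

mtt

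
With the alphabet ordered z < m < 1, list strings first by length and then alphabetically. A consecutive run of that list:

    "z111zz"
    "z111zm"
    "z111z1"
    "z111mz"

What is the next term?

The successor of z111mz increments the rightmost position that isn't already 1 and resets every position after it to z.

z111mm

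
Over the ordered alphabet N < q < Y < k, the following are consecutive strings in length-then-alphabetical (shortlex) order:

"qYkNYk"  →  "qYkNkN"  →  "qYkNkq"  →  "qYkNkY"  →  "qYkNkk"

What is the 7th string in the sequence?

Advancing 2 positions from qYkNkk through qYkNkk → qYkqNN reaches term 7.

qYkqNq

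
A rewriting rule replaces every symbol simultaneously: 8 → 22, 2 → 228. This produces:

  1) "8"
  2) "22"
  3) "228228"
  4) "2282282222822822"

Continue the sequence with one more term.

Rewriting the 16 symbols of 2282282222822822 one by one yields 228 228 22 228 228 22 228 228 228 228 22 228 228 22 228 228; concatenated:

22822822228228222282282282282222822822228228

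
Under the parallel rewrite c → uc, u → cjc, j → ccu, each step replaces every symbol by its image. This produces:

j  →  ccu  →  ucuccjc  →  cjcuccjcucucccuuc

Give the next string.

Rewriting the 17 symbols of cjcuccjcucucccuuc one by one yields uc ccu uc cjc uc uc ccu uc cjc uc cjc uc uc uc cjc cjc uc; concatenated:

ucccuuccjcucucccuuccjcuccjcucucuccjccjcuc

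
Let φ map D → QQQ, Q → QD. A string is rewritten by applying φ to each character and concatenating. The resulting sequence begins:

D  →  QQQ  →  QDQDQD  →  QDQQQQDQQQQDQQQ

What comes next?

Rewriting the 15 symbols of QDQQQQDQQQQDQQQ one by one yields QD QQQ QD QD QD QD QQQ QD QD QD QD QQQ QD QD QD; concatenated:

QDQQQQDQDQDQDQQQQDQDQDQDQQQQDQDQD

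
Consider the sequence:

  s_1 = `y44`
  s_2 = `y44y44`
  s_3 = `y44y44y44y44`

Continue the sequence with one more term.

y44y44y44y44y44y44y44y44

s(k+1) = s(k)·s(k) — each term doubles the last.
One more doubling of y44y44y44y44 gives the answer.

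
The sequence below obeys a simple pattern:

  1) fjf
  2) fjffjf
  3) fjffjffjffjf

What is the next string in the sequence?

fjffjffjffjffjffjffjffjf

Each string is two copies of the previous one concatenated.
So the next term is two copies of fjffjffjffjf.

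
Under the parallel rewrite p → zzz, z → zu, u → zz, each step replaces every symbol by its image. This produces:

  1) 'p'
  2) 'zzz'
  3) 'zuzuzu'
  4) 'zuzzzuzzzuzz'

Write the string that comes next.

zuzzzuzuzuzzzuzuzuzzzuzu

Expanding zuzzzuzzzuzz: z→zu, u→zz, z→zu, z→zu, z→zu, u→zz, z→zu, z→zu, z→zu, u→zz, z→zu, z→zu. Concatenated: zu zz zu zu zu zz zu zu zu zz zu zu.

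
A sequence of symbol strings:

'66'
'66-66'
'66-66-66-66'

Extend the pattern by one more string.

Each string is two copies of the previous one joined by '-'.
So the next term is two copies of 66-66-66-66 with '-' between the halves.

66-66-66-66-66-66-66-66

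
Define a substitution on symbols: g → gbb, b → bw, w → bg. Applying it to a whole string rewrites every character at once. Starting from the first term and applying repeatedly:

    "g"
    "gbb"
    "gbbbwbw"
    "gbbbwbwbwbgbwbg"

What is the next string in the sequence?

gbbbwbwbwbgbwbgbwbgbwgbbbwbgbwgbb

φ(gbbbwbwbwbgbwbg) expands symbol-by-symbol to gbb bw bw bw bg bw bg bw bg bw gbb bw bg bw gbb; joining the 15 pieces gives the next term.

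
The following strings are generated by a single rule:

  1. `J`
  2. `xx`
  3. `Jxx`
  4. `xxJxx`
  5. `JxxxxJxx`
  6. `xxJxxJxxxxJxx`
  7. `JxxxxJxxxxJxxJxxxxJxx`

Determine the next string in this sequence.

Each term (from the third on) is the two preceding terms concatenated in order: term 3 = J·xx = Jxx.
The next term joins xxJxxJxxxxJxx and JxxxxJxxxxJxxJxxxxJxx.

xxJxxJxxxxJxxJxxxxJxxxxJxxJxxxxJxx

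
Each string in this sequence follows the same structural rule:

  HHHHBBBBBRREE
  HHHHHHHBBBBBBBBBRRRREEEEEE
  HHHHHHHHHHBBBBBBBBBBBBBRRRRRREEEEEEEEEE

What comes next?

The n-th term is 3n+1 H's then 4n+1 B's then 2n R's then 4n-2 E's (n = 1, 2, …).
Setting n = 4 gives 13, 17, 8, 14 characters in each block.

HHHHHHHHHHHHHBBBBBBBBBBBBBBBBBRRRRRRRREEEEEEEEEEEEEE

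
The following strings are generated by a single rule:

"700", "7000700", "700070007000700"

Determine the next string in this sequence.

7000700070007000700070007000700

s(k+1) = s(k)·0·s(k) — each term doubles the last with '0' between the halves.
So the next term is two copies of 700070007000700 with '0' between the halves.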